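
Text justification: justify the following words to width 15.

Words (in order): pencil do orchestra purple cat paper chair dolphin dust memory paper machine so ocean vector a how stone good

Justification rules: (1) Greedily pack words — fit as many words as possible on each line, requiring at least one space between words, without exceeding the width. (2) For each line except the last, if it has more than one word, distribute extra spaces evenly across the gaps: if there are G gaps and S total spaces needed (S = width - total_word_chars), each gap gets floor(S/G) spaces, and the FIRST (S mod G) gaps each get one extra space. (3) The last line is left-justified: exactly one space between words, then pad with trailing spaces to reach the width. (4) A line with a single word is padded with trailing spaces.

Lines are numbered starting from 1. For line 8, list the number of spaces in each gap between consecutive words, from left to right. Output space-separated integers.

Answer: 2 1

Derivation:
Line 1: ['pencil', 'do'] (min_width=9, slack=6)
Line 2: ['orchestra'] (min_width=9, slack=6)
Line 3: ['purple', 'cat'] (min_width=10, slack=5)
Line 4: ['paper', 'chair'] (min_width=11, slack=4)
Line 5: ['dolphin', 'dust'] (min_width=12, slack=3)
Line 6: ['memory', 'paper'] (min_width=12, slack=3)
Line 7: ['machine', 'so'] (min_width=10, slack=5)
Line 8: ['ocean', 'vector', 'a'] (min_width=14, slack=1)
Line 9: ['how', 'stone', 'good'] (min_width=14, slack=1)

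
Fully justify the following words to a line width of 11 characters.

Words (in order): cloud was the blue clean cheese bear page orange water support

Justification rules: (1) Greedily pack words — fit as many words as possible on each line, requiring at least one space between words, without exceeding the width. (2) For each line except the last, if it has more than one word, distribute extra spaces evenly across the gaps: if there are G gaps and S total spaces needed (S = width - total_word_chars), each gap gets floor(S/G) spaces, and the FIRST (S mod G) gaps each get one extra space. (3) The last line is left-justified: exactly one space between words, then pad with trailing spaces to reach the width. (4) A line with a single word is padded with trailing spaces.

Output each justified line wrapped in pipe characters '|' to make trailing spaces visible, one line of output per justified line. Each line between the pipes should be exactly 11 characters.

Answer: |cloud   was|
|the    blue|
|clean      |
|cheese bear|
|page orange|
|water      |
|support    |

Derivation:
Line 1: ['cloud', 'was'] (min_width=9, slack=2)
Line 2: ['the', 'blue'] (min_width=8, slack=3)
Line 3: ['clean'] (min_width=5, slack=6)
Line 4: ['cheese', 'bear'] (min_width=11, slack=0)
Line 5: ['page', 'orange'] (min_width=11, slack=0)
Line 6: ['water'] (min_width=5, slack=6)
Line 7: ['support'] (min_width=7, slack=4)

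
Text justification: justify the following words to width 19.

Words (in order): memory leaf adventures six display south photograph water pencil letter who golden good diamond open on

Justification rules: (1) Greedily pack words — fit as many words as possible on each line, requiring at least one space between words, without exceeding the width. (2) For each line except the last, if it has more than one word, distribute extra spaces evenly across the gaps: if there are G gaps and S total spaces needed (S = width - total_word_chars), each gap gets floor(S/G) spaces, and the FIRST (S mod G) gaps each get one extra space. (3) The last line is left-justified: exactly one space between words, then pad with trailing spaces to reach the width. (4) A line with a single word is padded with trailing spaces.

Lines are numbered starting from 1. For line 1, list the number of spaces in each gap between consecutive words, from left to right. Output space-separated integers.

Answer: 9

Derivation:
Line 1: ['memory', 'leaf'] (min_width=11, slack=8)
Line 2: ['adventures', 'six'] (min_width=14, slack=5)
Line 3: ['display', 'south'] (min_width=13, slack=6)
Line 4: ['photograph', 'water'] (min_width=16, slack=3)
Line 5: ['pencil', 'letter', 'who'] (min_width=17, slack=2)
Line 6: ['golden', 'good', 'diamond'] (min_width=19, slack=0)
Line 7: ['open', 'on'] (min_width=7, slack=12)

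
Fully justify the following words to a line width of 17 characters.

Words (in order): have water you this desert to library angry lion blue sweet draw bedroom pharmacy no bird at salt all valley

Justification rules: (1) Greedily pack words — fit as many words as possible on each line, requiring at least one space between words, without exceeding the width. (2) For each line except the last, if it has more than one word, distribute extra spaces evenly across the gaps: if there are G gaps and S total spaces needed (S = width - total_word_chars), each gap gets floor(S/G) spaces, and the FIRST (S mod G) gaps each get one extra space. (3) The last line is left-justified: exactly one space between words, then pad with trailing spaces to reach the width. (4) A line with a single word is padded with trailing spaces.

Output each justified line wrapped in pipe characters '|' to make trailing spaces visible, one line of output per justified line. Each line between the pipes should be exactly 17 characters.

Answer: |have   water  you|
|this   desert  to|
|library     angry|
|lion  blue  sweet|
|draw      bedroom|
|pharmacy  no bird|
|at    salt    all|
|valley           |

Derivation:
Line 1: ['have', 'water', 'you'] (min_width=14, slack=3)
Line 2: ['this', 'desert', 'to'] (min_width=14, slack=3)
Line 3: ['library', 'angry'] (min_width=13, slack=4)
Line 4: ['lion', 'blue', 'sweet'] (min_width=15, slack=2)
Line 5: ['draw', 'bedroom'] (min_width=12, slack=5)
Line 6: ['pharmacy', 'no', 'bird'] (min_width=16, slack=1)
Line 7: ['at', 'salt', 'all'] (min_width=11, slack=6)
Line 8: ['valley'] (min_width=6, slack=11)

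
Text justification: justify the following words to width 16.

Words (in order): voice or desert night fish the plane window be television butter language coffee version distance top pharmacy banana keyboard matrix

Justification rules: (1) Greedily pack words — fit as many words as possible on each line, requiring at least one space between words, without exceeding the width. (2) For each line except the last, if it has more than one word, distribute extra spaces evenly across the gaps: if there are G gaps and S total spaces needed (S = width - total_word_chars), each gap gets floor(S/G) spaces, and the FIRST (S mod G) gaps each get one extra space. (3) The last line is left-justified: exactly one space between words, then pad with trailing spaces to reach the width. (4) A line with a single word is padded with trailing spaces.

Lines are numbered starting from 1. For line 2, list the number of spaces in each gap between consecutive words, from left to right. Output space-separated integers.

Answer: 2 2

Derivation:
Line 1: ['voice', 'or', 'desert'] (min_width=15, slack=1)
Line 2: ['night', 'fish', 'the'] (min_width=14, slack=2)
Line 3: ['plane', 'window', 'be'] (min_width=15, slack=1)
Line 4: ['television'] (min_width=10, slack=6)
Line 5: ['butter', 'language'] (min_width=15, slack=1)
Line 6: ['coffee', 'version'] (min_width=14, slack=2)
Line 7: ['distance', 'top'] (min_width=12, slack=4)
Line 8: ['pharmacy', 'banana'] (min_width=15, slack=1)
Line 9: ['keyboard', 'matrix'] (min_width=15, slack=1)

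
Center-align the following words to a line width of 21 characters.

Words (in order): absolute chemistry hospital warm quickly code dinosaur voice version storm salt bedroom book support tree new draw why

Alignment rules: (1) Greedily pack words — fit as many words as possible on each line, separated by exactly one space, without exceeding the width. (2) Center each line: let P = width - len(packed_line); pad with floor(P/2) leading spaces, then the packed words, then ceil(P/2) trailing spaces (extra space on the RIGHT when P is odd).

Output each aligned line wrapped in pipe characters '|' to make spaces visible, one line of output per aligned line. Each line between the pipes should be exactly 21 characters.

Line 1: ['absolute', 'chemistry'] (min_width=18, slack=3)
Line 2: ['hospital', 'warm', 'quickly'] (min_width=21, slack=0)
Line 3: ['code', 'dinosaur', 'voice'] (min_width=19, slack=2)
Line 4: ['version', 'storm', 'salt'] (min_width=18, slack=3)
Line 5: ['bedroom', 'book', 'support'] (min_width=20, slack=1)
Line 6: ['tree', 'new', 'draw', 'why'] (min_width=17, slack=4)

Answer: | absolute chemistry  |
|hospital warm quickly|
| code dinosaur voice |
| version storm salt  |
|bedroom book support |
|  tree new draw why  |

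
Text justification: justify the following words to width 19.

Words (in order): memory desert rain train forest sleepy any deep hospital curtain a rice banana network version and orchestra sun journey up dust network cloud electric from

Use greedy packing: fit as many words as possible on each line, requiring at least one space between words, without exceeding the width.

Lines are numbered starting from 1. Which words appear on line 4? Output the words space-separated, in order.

Answer: curtain a rice

Derivation:
Line 1: ['memory', 'desert', 'rain'] (min_width=18, slack=1)
Line 2: ['train', 'forest', 'sleepy'] (min_width=19, slack=0)
Line 3: ['any', 'deep', 'hospital'] (min_width=17, slack=2)
Line 4: ['curtain', 'a', 'rice'] (min_width=14, slack=5)
Line 5: ['banana', 'network'] (min_width=14, slack=5)
Line 6: ['version', 'and'] (min_width=11, slack=8)
Line 7: ['orchestra', 'sun'] (min_width=13, slack=6)
Line 8: ['journey', 'up', 'dust'] (min_width=15, slack=4)
Line 9: ['network', 'cloud'] (min_width=13, slack=6)
Line 10: ['electric', 'from'] (min_width=13, slack=6)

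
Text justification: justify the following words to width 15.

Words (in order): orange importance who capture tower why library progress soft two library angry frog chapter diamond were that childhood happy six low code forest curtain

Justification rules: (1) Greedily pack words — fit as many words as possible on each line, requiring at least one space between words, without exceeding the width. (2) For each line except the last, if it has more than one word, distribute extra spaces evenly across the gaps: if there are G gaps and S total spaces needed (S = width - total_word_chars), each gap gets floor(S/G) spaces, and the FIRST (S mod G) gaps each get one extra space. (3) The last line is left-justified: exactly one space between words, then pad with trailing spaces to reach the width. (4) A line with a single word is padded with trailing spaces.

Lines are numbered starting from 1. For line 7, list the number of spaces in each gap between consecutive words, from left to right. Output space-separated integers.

Line 1: ['orange'] (min_width=6, slack=9)
Line 2: ['importance', 'who'] (min_width=14, slack=1)
Line 3: ['capture', 'tower'] (min_width=13, slack=2)
Line 4: ['why', 'library'] (min_width=11, slack=4)
Line 5: ['progress', 'soft'] (min_width=13, slack=2)
Line 6: ['two', 'library'] (min_width=11, slack=4)
Line 7: ['angry', 'frog'] (min_width=10, slack=5)
Line 8: ['chapter', 'diamond'] (min_width=15, slack=0)
Line 9: ['were', 'that'] (min_width=9, slack=6)
Line 10: ['childhood', 'happy'] (min_width=15, slack=0)
Line 11: ['six', 'low', 'code'] (min_width=12, slack=3)
Line 12: ['forest', 'curtain'] (min_width=14, slack=1)

Answer: 6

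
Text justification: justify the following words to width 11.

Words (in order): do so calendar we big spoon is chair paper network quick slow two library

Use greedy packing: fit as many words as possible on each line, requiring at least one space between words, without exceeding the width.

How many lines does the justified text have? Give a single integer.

Line 1: ['do', 'so'] (min_width=5, slack=6)
Line 2: ['calendar', 'we'] (min_width=11, slack=0)
Line 3: ['big', 'spoon'] (min_width=9, slack=2)
Line 4: ['is', 'chair'] (min_width=8, slack=3)
Line 5: ['paper'] (min_width=5, slack=6)
Line 6: ['network'] (min_width=7, slack=4)
Line 7: ['quick', 'slow'] (min_width=10, slack=1)
Line 8: ['two', 'library'] (min_width=11, slack=0)
Total lines: 8

Answer: 8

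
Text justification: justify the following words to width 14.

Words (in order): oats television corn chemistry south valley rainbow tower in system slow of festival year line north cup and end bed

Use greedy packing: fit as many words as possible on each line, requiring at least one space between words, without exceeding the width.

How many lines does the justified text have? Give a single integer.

Answer: 10

Derivation:
Line 1: ['oats'] (min_width=4, slack=10)
Line 2: ['television'] (min_width=10, slack=4)
Line 3: ['corn', 'chemistry'] (min_width=14, slack=0)
Line 4: ['south', 'valley'] (min_width=12, slack=2)
Line 5: ['rainbow', 'tower'] (min_width=13, slack=1)
Line 6: ['in', 'system', 'slow'] (min_width=14, slack=0)
Line 7: ['of', 'festival'] (min_width=11, slack=3)
Line 8: ['year', 'line'] (min_width=9, slack=5)
Line 9: ['north', 'cup', 'and'] (min_width=13, slack=1)
Line 10: ['end', 'bed'] (min_width=7, slack=7)
Total lines: 10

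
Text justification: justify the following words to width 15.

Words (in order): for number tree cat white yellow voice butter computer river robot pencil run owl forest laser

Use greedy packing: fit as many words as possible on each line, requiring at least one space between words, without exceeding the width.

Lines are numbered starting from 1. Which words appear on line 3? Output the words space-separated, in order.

Answer: yellow voice

Derivation:
Line 1: ['for', 'number', 'tree'] (min_width=15, slack=0)
Line 2: ['cat', 'white'] (min_width=9, slack=6)
Line 3: ['yellow', 'voice'] (min_width=12, slack=3)
Line 4: ['butter', 'computer'] (min_width=15, slack=0)
Line 5: ['river', 'robot'] (min_width=11, slack=4)
Line 6: ['pencil', 'run', 'owl'] (min_width=14, slack=1)
Line 7: ['forest', 'laser'] (min_width=12, slack=3)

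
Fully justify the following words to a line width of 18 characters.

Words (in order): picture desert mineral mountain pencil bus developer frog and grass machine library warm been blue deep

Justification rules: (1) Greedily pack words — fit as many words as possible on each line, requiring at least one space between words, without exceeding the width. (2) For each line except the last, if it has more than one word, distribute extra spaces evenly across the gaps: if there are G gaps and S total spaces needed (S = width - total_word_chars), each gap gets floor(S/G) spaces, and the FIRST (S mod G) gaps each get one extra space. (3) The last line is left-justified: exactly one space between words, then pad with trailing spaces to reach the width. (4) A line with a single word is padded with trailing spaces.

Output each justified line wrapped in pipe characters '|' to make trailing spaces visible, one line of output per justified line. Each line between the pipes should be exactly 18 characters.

Line 1: ['picture', 'desert'] (min_width=14, slack=4)
Line 2: ['mineral', 'mountain'] (min_width=16, slack=2)
Line 3: ['pencil', 'bus'] (min_width=10, slack=8)
Line 4: ['developer', 'frog', 'and'] (min_width=18, slack=0)
Line 5: ['grass', 'machine'] (min_width=13, slack=5)
Line 6: ['library', 'warm', 'been'] (min_width=17, slack=1)
Line 7: ['blue', 'deep'] (min_width=9, slack=9)

Answer: |picture     desert|
|mineral   mountain|
|pencil         bus|
|developer frog and|
|grass      machine|
|library  warm been|
|blue deep         |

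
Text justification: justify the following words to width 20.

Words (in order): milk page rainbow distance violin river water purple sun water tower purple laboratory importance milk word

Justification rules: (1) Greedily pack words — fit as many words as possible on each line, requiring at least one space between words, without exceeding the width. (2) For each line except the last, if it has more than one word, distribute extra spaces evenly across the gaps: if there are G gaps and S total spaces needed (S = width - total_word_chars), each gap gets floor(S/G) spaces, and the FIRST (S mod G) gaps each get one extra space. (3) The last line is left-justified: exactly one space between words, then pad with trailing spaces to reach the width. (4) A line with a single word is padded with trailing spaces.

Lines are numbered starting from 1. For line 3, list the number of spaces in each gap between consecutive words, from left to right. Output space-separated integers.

Answer: 2 2

Derivation:
Line 1: ['milk', 'page', 'rainbow'] (min_width=17, slack=3)
Line 2: ['distance', 'violin'] (min_width=15, slack=5)
Line 3: ['river', 'water', 'purple'] (min_width=18, slack=2)
Line 4: ['sun', 'water', 'tower'] (min_width=15, slack=5)
Line 5: ['purple', 'laboratory'] (min_width=17, slack=3)
Line 6: ['importance', 'milk', 'word'] (min_width=20, slack=0)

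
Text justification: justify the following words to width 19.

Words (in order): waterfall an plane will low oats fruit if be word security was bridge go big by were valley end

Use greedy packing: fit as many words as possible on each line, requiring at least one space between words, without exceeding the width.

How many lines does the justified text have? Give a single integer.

Answer: 5

Derivation:
Line 1: ['waterfall', 'an', 'plane'] (min_width=18, slack=1)
Line 2: ['will', 'low', 'oats', 'fruit'] (min_width=19, slack=0)
Line 3: ['if', 'be', 'word', 'security'] (min_width=19, slack=0)
Line 4: ['was', 'bridge', 'go', 'big'] (min_width=17, slack=2)
Line 5: ['by', 'were', 'valley', 'end'] (min_width=18, slack=1)
Total lines: 5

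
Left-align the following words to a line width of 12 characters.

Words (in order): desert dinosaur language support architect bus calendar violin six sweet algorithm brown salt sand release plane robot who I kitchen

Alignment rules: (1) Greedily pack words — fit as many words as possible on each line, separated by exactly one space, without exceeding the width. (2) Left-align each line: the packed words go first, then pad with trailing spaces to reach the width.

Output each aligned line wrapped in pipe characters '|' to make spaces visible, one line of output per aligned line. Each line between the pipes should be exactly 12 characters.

Line 1: ['desert'] (min_width=6, slack=6)
Line 2: ['dinosaur'] (min_width=8, slack=4)
Line 3: ['language'] (min_width=8, slack=4)
Line 4: ['support'] (min_width=7, slack=5)
Line 5: ['architect'] (min_width=9, slack=3)
Line 6: ['bus', 'calendar'] (min_width=12, slack=0)
Line 7: ['violin', 'six'] (min_width=10, slack=2)
Line 8: ['sweet'] (min_width=5, slack=7)
Line 9: ['algorithm'] (min_width=9, slack=3)
Line 10: ['brown', 'salt'] (min_width=10, slack=2)
Line 11: ['sand', 'release'] (min_width=12, slack=0)
Line 12: ['plane', 'robot'] (min_width=11, slack=1)
Line 13: ['who', 'I'] (min_width=5, slack=7)
Line 14: ['kitchen'] (min_width=7, slack=5)

Answer: |desert      |
|dinosaur    |
|language    |
|support     |
|architect   |
|bus calendar|
|violin six  |
|sweet       |
|algorithm   |
|brown salt  |
|sand release|
|plane robot |
|who I       |
|kitchen     |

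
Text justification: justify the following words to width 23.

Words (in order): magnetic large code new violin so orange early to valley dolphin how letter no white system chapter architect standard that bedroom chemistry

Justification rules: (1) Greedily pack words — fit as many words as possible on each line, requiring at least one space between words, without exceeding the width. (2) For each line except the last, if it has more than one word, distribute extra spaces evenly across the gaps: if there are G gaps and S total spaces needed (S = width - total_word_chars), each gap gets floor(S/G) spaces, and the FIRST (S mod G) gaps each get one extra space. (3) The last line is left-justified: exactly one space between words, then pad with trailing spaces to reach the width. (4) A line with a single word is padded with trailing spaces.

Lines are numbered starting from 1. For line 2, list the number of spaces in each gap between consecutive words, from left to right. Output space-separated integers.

Answer: 2 1 1

Derivation:
Line 1: ['magnetic', 'large', 'code', 'new'] (min_width=23, slack=0)
Line 2: ['violin', 'so', 'orange', 'early'] (min_width=22, slack=1)
Line 3: ['to', 'valley', 'dolphin', 'how'] (min_width=21, slack=2)
Line 4: ['letter', 'no', 'white', 'system'] (min_width=22, slack=1)
Line 5: ['chapter', 'architect'] (min_width=17, slack=6)
Line 6: ['standard', 'that', 'bedroom'] (min_width=21, slack=2)
Line 7: ['chemistry'] (min_width=9, slack=14)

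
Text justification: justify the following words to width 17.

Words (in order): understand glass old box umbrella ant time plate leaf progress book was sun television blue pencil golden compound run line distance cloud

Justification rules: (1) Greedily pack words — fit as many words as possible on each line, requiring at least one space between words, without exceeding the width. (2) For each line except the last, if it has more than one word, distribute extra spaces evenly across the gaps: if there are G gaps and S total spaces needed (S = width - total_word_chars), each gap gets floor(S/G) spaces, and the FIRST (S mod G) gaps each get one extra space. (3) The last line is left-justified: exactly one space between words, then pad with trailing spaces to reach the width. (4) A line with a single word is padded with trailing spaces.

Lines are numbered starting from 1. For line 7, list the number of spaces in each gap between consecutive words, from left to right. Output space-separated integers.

Answer: 5

Derivation:
Line 1: ['understand', 'glass'] (min_width=16, slack=1)
Line 2: ['old', 'box', 'umbrella'] (min_width=16, slack=1)
Line 3: ['ant', 'time', 'plate'] (min_width=14, slack=3)
Line 4: ['leaf', 'progress'] (min_width=13, slack=4)
Line 5: ['book', 'was', 'sun'] (min_width=12, slack=5)
Line 6: ['television', 'blue'] (min_width=15, slack=2)
Line 7: ['pencil', 'golden'] (min_width=13, slack=4)
Line 8: ['compound', 'run', 'line'] (min_width=17, slack=0)
Line 9: ['distance', 'cloud'] (min_width=14, slack=3)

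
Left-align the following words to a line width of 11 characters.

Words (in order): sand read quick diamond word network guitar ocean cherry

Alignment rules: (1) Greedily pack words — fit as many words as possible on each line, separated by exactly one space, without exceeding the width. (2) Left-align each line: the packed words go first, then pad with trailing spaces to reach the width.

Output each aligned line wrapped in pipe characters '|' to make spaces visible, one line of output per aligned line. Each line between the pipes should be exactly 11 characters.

Answer: |sand read  |
|quick      |
|diamond    |
|word       |
|network    |
|guitar     |
|ocean      |
|cherry     |

Derivation:
Line 1: ['sand', 'read'] (min_width=9, slack=2)
Line 2: ['quick'] (min_width=5, slack=6)
Line 3: ['diamond'] (min_width=7, slack=4)
Line 4: ['word'] (min_width=4, slack=7)
Line 5: ['network'] (min_width=7, slack=4)
Line 6: ['guitar'] (min_width=6, slack=5)
Line 7: ['ocean'] (min_width=5, slack=6)
Line 8: ['cherry'] (min_width=6, slack=5)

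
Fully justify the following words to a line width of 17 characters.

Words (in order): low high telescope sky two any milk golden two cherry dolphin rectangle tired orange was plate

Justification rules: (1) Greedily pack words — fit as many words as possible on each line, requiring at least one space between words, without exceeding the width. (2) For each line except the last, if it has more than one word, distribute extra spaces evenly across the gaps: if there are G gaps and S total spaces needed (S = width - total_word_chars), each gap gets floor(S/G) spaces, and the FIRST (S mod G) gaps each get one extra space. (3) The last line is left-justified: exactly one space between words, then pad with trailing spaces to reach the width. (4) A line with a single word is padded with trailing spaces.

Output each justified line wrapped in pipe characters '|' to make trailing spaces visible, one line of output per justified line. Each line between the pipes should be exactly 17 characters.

Answer: |low          high|
|telescope sky two|
|any  milk  golden|
|two        cherry|
|dolphin rectangle|
|tired  orange was|
|plate            |

Derivation:
Line 1: ['low', 'high'] (min_width=8, slack=9)
Line 2: ['telescope', 'sky', 'two'] (min_width=17, slack=0)
Line 3: ['any', 'milk', 'golden'] (min_width=15, slack=2)
Line 4: ['two', 'cherry'] (min_width=10, slack=7)
Line 5: ['dolphin', 'rectangle'] (min_width=17, slack=0)
Line 6: ['tired', 'orange', 'was'] (min_width=16, slack=1)
Line 7: ['plate'] (min_width=5, slack=12)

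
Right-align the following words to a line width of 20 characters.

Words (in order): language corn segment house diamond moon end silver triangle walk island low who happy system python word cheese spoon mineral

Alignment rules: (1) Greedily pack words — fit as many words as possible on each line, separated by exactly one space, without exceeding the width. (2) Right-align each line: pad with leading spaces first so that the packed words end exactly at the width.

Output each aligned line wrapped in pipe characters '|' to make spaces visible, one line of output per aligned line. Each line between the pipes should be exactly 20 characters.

Line 1: ['language', 'corn'] (min_width=13, slack=7)
Line 2: ['segment', 'house'] (min_width=13, slack=7)
Line 3: ['diamond', 'moon', 'end'] (min_width=16, slack=4)
Line 4: ['silver', 'triangle', 'walk'] (min_width=20, slack=0)
Line 5: ['island', 'low', 'who', 'happy'] (min_width=20, slack=0)
Line 6: ['system', 'python', 'word'] (min_width=18, slack=2)
Line 7: ['cheese', 'spoon', 'mineral'] (min_width=20, slack=0)

Answer: |       language corn|
|       segment house|
|    diamond moon end|
|silver triangle walk|
|island low who happy|
|  system python word|
|cheese spoon mineral|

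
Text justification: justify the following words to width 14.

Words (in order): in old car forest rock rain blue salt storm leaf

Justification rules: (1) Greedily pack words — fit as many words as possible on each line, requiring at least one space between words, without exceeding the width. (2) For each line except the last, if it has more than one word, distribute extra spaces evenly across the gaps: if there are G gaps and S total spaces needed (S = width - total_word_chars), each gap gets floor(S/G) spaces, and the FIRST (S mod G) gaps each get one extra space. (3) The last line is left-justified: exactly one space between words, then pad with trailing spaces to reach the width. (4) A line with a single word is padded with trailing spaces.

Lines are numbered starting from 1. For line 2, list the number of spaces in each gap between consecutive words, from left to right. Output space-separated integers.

Line 1: ['in', 'old', 'car'] (min_width=10, slack=4)
Line 2: ['forest', 'rock'] (min_width=11, slack=3)
Line 3: ['rain', 'blue', 'salt'] (min_width=14, slack=0)
Line 4: ['storm', 'leaf'] (min_width=10, slack=4)

Answer: 4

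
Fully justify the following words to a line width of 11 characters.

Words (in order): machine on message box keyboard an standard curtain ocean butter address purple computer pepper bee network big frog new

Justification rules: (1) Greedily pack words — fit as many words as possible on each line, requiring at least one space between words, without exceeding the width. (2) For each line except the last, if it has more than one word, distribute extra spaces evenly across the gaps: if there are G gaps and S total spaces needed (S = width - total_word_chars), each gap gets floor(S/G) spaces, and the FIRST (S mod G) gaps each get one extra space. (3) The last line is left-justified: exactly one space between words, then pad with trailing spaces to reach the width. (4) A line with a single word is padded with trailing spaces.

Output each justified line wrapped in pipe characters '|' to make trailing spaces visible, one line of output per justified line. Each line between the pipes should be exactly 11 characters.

Line 1: ['machine', 'on'] (min_width=10, slack=1)
Line 2: ['message', 'box'] (min_width=11, slack=0)
Line 3: ['keyboard', 'an'] (min_width=11, slack=0)
Line 4: ['standard'] (min_width=8, slack=3)
Line 5: ['curtain'] (min_width=7, slack=4)
Line 6: ['ocean'] (min_width=5, slack=6)
Line 7: ['butter'] (min_width=6, slack=5)
Line 8: ['address'] (min_width=7, slack=4)
Line 9: ['purple'] (min_width=6, slack=5)
Line 10: ['computer'] (min_width=8, slack=3)
Line 11: ['pepper', 'bee'] (min_width=10, slack=1)
Line 12: ['network', 'big'] (min_width=11, slack=0)
Line 13: ['frog', 'new'] (min_width=8, slack=3)

Answer: |machine  on|
|message box|
|keyboard an|
|standard   |
|curtain    |
|ocean      |
|butter     |
|address    |
|purple     |
|computer   |
|pepper  bee|
|network big|
|frog new   |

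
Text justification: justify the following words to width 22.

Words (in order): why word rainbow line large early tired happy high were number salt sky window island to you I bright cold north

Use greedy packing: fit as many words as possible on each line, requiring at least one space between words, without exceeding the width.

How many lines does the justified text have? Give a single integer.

Line 1: ['why', 'word', 'rainbow', 'line'] (min_width=21, slack=1)
Line 2: ['large', 'early', 'tired'] (min_width=17, slack=5)
Line 3: ['happy', 'high', 'were', 'number'] (min_width=22, slack=0)
Line 4: ['salt', 'sky', 'window', 'island'] (min_width=22, slack=0)
Line 5: ['to', 'you', 'I', 'bright', 'cold'] (min_width=20, slack=2)
Line 6: ['north'] (min_width=5, slack=17)
Total lines: 6

Answer: 6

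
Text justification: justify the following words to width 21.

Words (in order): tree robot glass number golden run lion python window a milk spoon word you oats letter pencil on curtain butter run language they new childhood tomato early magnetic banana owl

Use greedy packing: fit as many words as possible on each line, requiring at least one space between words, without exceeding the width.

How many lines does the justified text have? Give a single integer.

Answer: 10

Derivation:
Line 1: ['tree', 'robot', 'glass'] (min_width=16, slack=5)
Line 2: ['number', 'golden', 'run'] (min_width=17, slack=4)
Line 3: ['lion', 'python', 'window', 'a'] (min_width=20, slack=1)
Line 4: ['milk', 'spoon', 'word', 'you'] (min_width=19, slack=2)
Line 5: ['oats', 'letter', 'pencil', 'on'] (min_width=21, slack=0)
Line 6: ['curtain', 'butter', 'run'] (min_width=18, slack=3)
Line 7: ['language', 'they', 'new'] (min_width=17, slack=4)
Line 8: ['childhood', 'tomato'] (min_width=16, slack=5)
Line 9: ['early', 'magnetic', 'banana'] (min_width=21, slack=0)
Line 10: ['owl'] (min_width=3, slack=18)
Total lines: 10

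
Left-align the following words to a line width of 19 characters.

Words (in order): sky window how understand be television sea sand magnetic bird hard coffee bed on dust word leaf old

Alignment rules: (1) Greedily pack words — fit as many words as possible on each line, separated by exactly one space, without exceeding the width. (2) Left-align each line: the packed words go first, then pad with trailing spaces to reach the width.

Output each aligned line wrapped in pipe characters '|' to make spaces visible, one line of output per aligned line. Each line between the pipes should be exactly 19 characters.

Answer: |sky window how     |
|understand be      |
|television sea sand|
|magnetic bird hard |
|coffee bed on dust |
|word leaf old      |

Derivation:
Line 1: ['sky', 'window', 'how'] (min_width=14, slack=5)
Line 2: ['understand', 'be'] (min_width=13, slack=6)
Line 3: ['television', 'sea', 'sand'] (min_width=19, slack=0)
Line 4: ['magnetic', 'bird', 'hard'] (min_width=18, slack=1)
Line 5: ['coffee', 'bed', 'on', 'dust'] (min_width=18, slack=1)
Line 6: ['word', 'leaf', 'old'] (min_width=13, slack=6)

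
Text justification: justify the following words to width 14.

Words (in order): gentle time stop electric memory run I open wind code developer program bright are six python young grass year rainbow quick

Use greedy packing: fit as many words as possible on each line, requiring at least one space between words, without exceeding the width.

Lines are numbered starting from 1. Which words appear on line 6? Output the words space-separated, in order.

Answer: program bright

Derivation:
Line 1: ['gentle', 'time'] (min_width=11, slack=3)
Line 2: ['stop', 'electric'] (min_width=13, slack=1)
Line 3: ['memory', 'run', 'I'] (min_width=12, slack=2)
Line 4: ['open', 'wind', 'code'] (min_width=14, slack=0)
Line 5: ['developer'] (min_width=9, slack=5)
Line 6: ['program', 'bright'] (min_width=14, slack=0)
Line 7: ['are', 'six', 'python'] (min_width=14, slack=0)
Line 8: ['young', 'grass'] (min_width=11, slack=3)
Line 9: ['year', 'rainbow'] (min_width=12, slack=2)
Line 10: ['quick'] (min_width=5, slack=9)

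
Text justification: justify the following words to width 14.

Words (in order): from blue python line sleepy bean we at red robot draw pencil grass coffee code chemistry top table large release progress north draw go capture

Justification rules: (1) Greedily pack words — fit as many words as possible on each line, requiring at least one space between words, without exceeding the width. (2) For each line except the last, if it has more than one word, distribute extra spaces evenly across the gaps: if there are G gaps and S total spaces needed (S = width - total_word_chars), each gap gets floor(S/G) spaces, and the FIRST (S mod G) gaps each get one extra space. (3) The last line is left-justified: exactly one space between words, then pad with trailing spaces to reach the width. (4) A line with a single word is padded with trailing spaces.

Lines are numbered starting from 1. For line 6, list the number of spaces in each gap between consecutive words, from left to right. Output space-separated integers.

Line 1: ['from', 'blue'] (min_width=9, slack=5)
Line 2: ['python', 'line'] (min_width=11, slack=3)
Line 3: ['sleepy', 'bean', 'we'] (min_width=14, slack=0)
Line 4: ['at', 'red', 'robot'] (min_width=12, slack=2)
Line 5: ['draw', 'pencil'] (min_width=11, slack=3)
Line 6: ['grass', 'coffee'] (min_width=12, slack=2)
Line 7: ['code', 'chemistry'] (min_width=14, slack=0)
Line 8: ['top', 'table'] (min_width=9, slack=5)
Line 9: ['large', 'release'] (min_width=13, slack=1)
Line 10: ['progress', 'north'] (min_width=14, slack=0)
Line 11: ['draw', 'go'] (min_width=7, slack=7)
Line 12: ['capture'] (min_width=7, slack=7)

Answer: 3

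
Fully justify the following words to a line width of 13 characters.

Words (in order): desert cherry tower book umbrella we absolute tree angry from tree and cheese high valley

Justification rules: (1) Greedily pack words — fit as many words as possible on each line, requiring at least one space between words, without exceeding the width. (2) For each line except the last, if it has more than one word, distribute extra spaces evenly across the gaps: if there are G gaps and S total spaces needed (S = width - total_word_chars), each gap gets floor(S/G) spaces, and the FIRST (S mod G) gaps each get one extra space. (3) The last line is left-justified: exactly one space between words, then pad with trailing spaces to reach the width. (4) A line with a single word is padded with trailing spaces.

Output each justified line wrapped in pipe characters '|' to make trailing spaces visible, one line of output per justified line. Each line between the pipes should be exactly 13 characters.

Answer: |desert cherry|
|tower    book|
|umbrella   we|
|absolute tree|
|angry    from|
|tree      and|
|cheese   high|
|valley       |

Derivation:
Line 1: ['desert', 'cherry'] (min_width=13, slack=0)
Line 2: ['tower', 'book'] (min_width=10, slack=3)
Line 3: ['umbrella', 'we'] (min_width=11, slack=2)
Line 4: ['absolute', 'tree'] (min_width=13, slack=0)
Line 5: ['angry', 'from'] (min_width=10, slack=3)
Line 6: ['tree', 'and'] (min_width=8, slack=5)
Line 7: ['cheese', 'high'] (min_width=11, slack=2)
Line 8: ['valley'] (min_width=6, slack=7)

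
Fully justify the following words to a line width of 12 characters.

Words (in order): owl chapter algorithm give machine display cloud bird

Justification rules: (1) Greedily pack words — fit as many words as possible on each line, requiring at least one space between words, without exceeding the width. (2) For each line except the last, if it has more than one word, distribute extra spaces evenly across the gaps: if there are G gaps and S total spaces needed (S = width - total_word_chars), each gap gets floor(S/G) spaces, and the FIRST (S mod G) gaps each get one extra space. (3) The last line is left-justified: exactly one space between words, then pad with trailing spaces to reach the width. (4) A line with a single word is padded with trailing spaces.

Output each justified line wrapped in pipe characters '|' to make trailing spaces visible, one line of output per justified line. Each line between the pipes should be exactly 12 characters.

Answer: |owl  chapter|
|algorithm   |
|give machine|
|display     |
|cloud bird  |

Derivation:
Line 1: ['owl', 'chapter'] (min_width=11, slack=1)
Line 2: ['algorithm'] (min_width=9, slack=3)
Line 3: ['give', 'machine'] (min_width=12, slack=0)
Line 4: ['display'] (min_width=7, slack=5)
Line 5: ['cloud', 'bird'] (min_width=10, slack=2)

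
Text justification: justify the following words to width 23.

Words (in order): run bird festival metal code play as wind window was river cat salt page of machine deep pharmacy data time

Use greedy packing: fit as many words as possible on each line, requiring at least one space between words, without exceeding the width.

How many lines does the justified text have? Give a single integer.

Answer: 5

Derivation:
Line 1: ['run', 'bird', 'festival', 'metal'] (min_width=23, slack=0)
Line 2: ['code', 'play', 'as', 'wind'] (min_width=17, slack=6)
Line 3: ['window', 'was', 'river', 'cat'] (min_width=20, slack=3)
Line 4: ['salt', 'page', 'of', 'machine'] (min_width=20, slack=3)
Line 5: ['deep', 'pharmacy', 'data', 'time'] (min_width=23, slack=0)
Total lines: 5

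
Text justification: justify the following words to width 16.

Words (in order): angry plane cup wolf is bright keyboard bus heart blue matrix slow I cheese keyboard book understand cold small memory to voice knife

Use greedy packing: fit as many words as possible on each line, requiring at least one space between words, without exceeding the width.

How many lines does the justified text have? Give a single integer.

Answer: 10

Derivation:
Line 1: ['angry', 'plane', 'cup'] (min_width=15, slack=1)
Line 2: ['wolf', 'is', 'bright'] (min_width=14, slack=2)
Line 3: ['keyboard', 'bus'] (min_width=12, slack=4)
Line 4: ['heart', 'blue'] (min_width=10, slack=6)
Line 5: ['matrix', 'slow', 'I'] (min_width=13, slack=3)
Line 6: ['cheese', 'keyboard'] (min_width=15, slack=1)
Line 7: ['book', 'understand'] (min_width=15, slack=1)
Line 8: ['cold', 'small'] (min_width=10, slack=6)
Line 9: ['memory', 'to', 'voice'] (min_width=15, slack=1)
Line 10: ['knife'] (min_width=5, slack=11)
Total lines: 10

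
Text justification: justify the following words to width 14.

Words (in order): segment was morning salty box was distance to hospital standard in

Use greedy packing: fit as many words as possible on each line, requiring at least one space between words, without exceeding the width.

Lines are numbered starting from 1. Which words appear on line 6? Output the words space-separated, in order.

Answer: standard in

Derivation:
Line 1: ['segment', 'was'] (min_width=11, slack=3)
Line 2: ['morning', 'salty'] (min_width=13, slack=1)
Line 3: ['box', 'was'] (min_width=7, slack=7)
Line 4: ['distance', 'to'] (min_width=11, slack=3)
Line 5: ['hospital'] (min_width=8, slack=6)
Line 6: ['standard', 'in'] (min_width=11, slack=3)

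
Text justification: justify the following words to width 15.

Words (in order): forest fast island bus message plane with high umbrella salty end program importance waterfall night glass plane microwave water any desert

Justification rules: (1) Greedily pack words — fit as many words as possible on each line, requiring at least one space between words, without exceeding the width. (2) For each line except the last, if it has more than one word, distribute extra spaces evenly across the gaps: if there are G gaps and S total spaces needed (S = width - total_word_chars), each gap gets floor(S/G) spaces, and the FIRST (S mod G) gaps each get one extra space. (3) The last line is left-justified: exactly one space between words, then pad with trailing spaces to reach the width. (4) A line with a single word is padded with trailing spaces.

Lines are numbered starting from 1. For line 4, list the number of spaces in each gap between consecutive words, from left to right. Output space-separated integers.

Answer: 7

Derivation:
Line 1: ['forest', 'fast'] (min_width=11, slack=4)
Line 2: ['island', 'bus'] (min_width=10, slack=5)
Line 3: ['message', 'plane'] (min_width=13, slack=2)
Line 4: ['with', 'high'] (min_width=9, slack=6)
Line 5: ['umbrella', 'salty'] (min_width=14, slack=1)
Line 6: ['end', 'program'] (min_width=11, slack=4)
Line 7: ['importance'] (min_width=10, slack=5)
Line 8: ['waterfall', 'night'] (min_width=15, slack=0)
Line 9: ['glass', 'plane'] (min_width=11, slack=4)
Line 10: ['microwave', 'water'] (min_width=15, slack=0)
Line 11: ['any', 'desert'] (min_width=10, slack=5)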